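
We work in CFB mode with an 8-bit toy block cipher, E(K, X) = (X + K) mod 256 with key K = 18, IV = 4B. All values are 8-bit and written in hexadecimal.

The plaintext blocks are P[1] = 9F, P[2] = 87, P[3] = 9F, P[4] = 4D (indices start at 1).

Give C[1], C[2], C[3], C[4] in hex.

C[1] = FC, C[2] = 93, C[3] = 34, C[4] = 01

CFB encryption: C_i = P_i ⊕ E(K, C_{i−1}), with C_{0} = IV.
C[1]: E(K, 4B) = 63; 9F ⊕ 63 = FC.
C[2]: E(K, FC) = 14; 87 ⊕ 14 = 93.
C[3]: E(K, 93) = AB; 9F ⊕ AB = 34.
C[4]: E(K, 34) = 4C; 4D ⊕ 4C = 01.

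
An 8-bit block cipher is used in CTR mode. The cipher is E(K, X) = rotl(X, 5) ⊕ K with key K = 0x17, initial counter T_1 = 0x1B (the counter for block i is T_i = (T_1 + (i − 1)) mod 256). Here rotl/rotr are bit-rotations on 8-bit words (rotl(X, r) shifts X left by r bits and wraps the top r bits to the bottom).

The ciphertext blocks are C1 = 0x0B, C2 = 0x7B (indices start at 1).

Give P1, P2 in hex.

CTR decryption: S_i = E(K, T_i) where T_i is the counter for block i; P_i = C_i ⊕ S_i.
P1: T = 0x1B, S = E(K, T) = 0x74; 0x0B ⊕ 0x74 = 0x7F.
P2: T = 0x1C, S = E(K, T) = 0x94; 0x7B ⊕ 0x94 = 0xEF.

P1 = 0x7F, P2 = 0xEF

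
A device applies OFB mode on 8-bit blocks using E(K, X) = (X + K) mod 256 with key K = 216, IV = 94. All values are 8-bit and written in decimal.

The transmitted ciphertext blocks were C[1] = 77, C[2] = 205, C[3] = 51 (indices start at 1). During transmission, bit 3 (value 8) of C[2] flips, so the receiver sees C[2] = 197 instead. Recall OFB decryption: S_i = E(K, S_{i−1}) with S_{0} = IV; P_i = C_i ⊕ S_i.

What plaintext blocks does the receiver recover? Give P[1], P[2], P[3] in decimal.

P[1] = 123, P[2] = 203, P[3] = 213

Only C[2] changed, to 197. In OFB, a change in C_i flips the same bit in P_i only; the keystream is unaffected. Decrypting the received ciphertext:
P[1]: S = E(K, 94) = 54; 77 ⊕ 54 = 123.
P[2]: S = E(K, 54) = 14; 197 ⊕ 14 = 203.
P[3]: S = E(K, 14) = 230; 51 ⊕ 230 = 213.
Blocks that differ from the original plaintext: P[2].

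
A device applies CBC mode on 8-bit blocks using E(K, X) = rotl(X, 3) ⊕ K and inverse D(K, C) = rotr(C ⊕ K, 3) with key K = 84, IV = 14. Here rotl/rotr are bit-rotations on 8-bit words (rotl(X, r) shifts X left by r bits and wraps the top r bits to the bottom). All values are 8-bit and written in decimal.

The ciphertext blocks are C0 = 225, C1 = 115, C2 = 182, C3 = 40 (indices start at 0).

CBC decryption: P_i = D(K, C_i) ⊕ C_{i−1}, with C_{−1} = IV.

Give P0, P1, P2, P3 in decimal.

P0: D(K, 225) = 182; 182 ⊕ 14 = 184.
P1: D(K, 115) = 228; 228 ⊕ 225 = 5.
P2: D(K, 182) = 92; 92 ⊕ 115 = 47.
P3: D(K, 40) = 143; 143 ⊕ 182 = 57.

P0 = 184, P1 = 5, P2 = 47, P3 = 57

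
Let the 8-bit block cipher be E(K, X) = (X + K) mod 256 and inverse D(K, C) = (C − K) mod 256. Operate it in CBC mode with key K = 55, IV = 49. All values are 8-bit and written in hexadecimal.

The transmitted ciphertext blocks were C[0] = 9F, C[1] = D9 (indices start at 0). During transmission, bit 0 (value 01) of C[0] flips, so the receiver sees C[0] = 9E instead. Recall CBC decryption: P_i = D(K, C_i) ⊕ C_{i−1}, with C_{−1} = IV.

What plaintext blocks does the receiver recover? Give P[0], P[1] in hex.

P[0] = 00, P[1] = 1A

Only C[0] changed, to 9E. In CBC, a change in C_i garbles P_i and flips the same bit in P_{i+1}. Decrypting the received ciphertext:
P[0]: D(K, 9E) = 49; 49 ⊕ 49 = 00.
P[1]: D(K, D9) = 84; 84 ⊕ 9E = 1A.
Blocks that differ from the original plaintext: P[0], P[1].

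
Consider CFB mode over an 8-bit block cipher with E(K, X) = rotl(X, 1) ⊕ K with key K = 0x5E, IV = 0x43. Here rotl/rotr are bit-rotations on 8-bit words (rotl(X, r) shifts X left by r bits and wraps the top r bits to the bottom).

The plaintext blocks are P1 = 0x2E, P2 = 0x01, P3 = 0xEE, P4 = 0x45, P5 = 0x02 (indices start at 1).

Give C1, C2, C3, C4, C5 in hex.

CFB encryption: C_i = P_i ⊕ E(K, C_{i−1}), with C_{0} = IV.
C1: E(K, 0x43) = 0xD8; 0x2E ⊕ 0xD8 = 0xF6.
C2: E(K, 0xF6) = 0xB3; 0x01 ⊕ 0xB3 = 0xB2.
C3: E(K, 0xB2) = 0x3B; 0xEE ⊕ 0x3B = 0xD5.
C4: E(K, 0xD5) = 0xF5; 0x45 ⊕ 0xF5 = 0xB0.
C5: E(K, 0xB0) = 0x3F; 0x02 ⊕ 0x3F = 0x3D.

C1 = 0xF6, C2 = 0xB2, C3 = 0xD5, C4 = 0xB0, C5 = 0x3D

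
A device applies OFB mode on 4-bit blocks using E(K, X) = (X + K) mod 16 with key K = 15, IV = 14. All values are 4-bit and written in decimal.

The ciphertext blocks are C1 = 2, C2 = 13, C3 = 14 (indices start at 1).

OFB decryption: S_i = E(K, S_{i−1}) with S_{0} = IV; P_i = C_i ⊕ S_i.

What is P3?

P3 = 5

P1: S = E(K, 14) = 13; 2 ⊕ 13 = 15.
P2: S = E(K, 13) = 12; 13 ⊕ 12 = 1.
P3: S = E(K, 12) = 11; 14 ⊕ 11 = 5.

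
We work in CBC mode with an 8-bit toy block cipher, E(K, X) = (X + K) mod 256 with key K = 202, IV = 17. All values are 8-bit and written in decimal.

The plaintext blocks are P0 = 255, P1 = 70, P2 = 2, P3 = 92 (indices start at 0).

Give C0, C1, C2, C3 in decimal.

CBC encryption: C_i = E(K, P_i ⊕ C_{i−1}), with C_{−1} = IV.
C0: P0 ⊕ 17 = 238; E(K, 238) = 184.
C1: P1 ⊕ 184 = 254; E(K, 254) = 200.
C2: P2 ⊕ 200 = 202; E(K, 202) = 148.
C3: P3 ⊕ 148 = 200; E(K, 200) = 146.

C0 = 184, C1 = 200, C2 = 148, C3 = 146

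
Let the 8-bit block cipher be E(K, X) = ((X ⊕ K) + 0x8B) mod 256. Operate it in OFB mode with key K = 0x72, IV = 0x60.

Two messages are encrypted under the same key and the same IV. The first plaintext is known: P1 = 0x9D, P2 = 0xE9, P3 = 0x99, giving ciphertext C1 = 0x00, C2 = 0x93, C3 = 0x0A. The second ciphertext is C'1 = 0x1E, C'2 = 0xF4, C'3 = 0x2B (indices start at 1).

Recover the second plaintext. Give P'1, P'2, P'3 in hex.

P'1 = 0x83, P'2 = 0x8E, P'3 = 0xB8

In OFB with a reused IV, both messages share the same keystream S_i, so C_i ⊕ C'_i = P_i ⊕ P'_i and thus P'_i = P_i ⊕ C_i ⊕ C'_i.
P'1: 0x9D ⊕ 0x00 ⊕ 0x1E = 0x83.
P'2: 0xE9 ⊕ 0x93 ⊕ 0xF4 = 0x8E.
P'3: 0x99 ⊕ 0x0A ⊕ 0x2B = 0xB8.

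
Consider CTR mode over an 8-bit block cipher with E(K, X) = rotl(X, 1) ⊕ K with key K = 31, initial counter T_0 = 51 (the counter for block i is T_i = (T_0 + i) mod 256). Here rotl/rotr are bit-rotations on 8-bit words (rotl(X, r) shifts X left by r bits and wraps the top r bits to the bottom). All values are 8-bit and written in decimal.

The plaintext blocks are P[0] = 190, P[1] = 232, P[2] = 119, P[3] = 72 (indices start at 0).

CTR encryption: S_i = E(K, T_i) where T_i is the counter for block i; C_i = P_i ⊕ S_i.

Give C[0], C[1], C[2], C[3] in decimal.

C[0]: T = 51, S = E(K, T) = 121; 190 ⊕ 121 = 199.
C[1]: T = 52, S = E(K, T) = 119; 232 ⊕ 119 = 159.
C[2]: T = 53, S = E(K, T) = 117; 119 ⊕ 117 = 2.
C[3]: T = 54, S = E(K, T) = 115; 72 ⊕ 115 = 59.

C[0] = 199, C[1] = 159, C[2] = 2, C[3] = 59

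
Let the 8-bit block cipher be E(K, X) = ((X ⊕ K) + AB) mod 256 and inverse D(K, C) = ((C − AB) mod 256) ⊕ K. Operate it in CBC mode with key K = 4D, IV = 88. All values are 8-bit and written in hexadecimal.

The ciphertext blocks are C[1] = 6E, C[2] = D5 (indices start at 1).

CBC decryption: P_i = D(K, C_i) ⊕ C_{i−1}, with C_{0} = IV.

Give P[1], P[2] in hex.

P[1]: D(K, 6E) = 8E; 8E ⊕ 88 = 06.
P[2]: D(K, D5) = 67; 67 ⊕ 6E = 09.

P[1] = 06, P[2] = 09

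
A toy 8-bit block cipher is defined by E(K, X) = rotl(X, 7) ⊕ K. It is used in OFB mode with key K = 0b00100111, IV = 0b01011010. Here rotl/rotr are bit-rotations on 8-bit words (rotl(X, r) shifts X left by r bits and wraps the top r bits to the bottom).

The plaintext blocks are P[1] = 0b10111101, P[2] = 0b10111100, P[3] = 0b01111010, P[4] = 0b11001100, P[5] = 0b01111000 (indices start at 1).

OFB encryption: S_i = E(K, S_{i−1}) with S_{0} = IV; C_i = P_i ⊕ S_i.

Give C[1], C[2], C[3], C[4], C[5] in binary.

C[1] = 0b10110111, C[2] = 0b10011110, C[3] = 0b01001100, C[4] = 0b11110000, C[5] = 0b01000001

C[1]: S = E(K, 0b01011010) = 0b00001010; 0b10111101 ⊕ 0b00001010 = 0b10110111.
C[2]: S = E(K, 0b00001010) = 0b00100010; 0b10111100 ⊕ 0b00100010 = 0b10011110.
C[3]: S = E(K, 0b00100010) = 0b00110110; 0b01111010 ⊕ 0b00110110 = 0b01001100.
C[4]: S = E(K, 0b00110110) = 0b00111100; 0b11001100 ⊕ 0b00111100 = 0b11110000.
C[5]: S = E(K, 0b00111100) = 0b00111001; 0b01111000 ⊕ 0b00111001 = 0b01000001.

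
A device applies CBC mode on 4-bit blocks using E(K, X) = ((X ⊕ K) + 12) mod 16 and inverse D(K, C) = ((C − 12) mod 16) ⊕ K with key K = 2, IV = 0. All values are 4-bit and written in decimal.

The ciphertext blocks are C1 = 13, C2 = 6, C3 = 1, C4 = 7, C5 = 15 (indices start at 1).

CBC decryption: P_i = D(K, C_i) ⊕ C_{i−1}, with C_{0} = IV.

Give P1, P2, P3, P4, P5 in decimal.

P1: D(K, 13) = 3; 3 ⊕ 0 = 3.
P2: D(K, 6) = 8; 8 ⊕ 13 = 5.
P3: D(K, 1) = 7; 7 ⊕ 6 = 1.
P4: D(K, 7) = 9; 9 ⊕ 1 = 8.
P5: D(K, 15) = 1; 1 ⊕ 7 = 6.

P1 = 3, P2 = 5, P3 = 1, P4 = 8, P5 = 6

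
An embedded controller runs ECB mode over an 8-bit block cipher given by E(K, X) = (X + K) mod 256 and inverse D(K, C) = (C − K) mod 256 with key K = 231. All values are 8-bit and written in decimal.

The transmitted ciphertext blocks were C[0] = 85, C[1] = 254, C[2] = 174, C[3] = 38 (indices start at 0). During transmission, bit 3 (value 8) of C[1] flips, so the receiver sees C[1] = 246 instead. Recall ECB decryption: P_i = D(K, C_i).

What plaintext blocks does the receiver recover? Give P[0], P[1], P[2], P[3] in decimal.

P[0] = 110, P[1] = 15, P[2] = 199, P[3] = 63

Only C[1] changed, to 246. In ECB, a change in C_i affects only P_i. Decrypting the received ciphertext:
P[0]: D(K, 85) = 110.
P[1]: D(K, 246) = 15.
P[2]: D(K, 174) = 199.
P[3]: D(K, 38) = 63.
Blocks that differ from the original plaintext: P[1].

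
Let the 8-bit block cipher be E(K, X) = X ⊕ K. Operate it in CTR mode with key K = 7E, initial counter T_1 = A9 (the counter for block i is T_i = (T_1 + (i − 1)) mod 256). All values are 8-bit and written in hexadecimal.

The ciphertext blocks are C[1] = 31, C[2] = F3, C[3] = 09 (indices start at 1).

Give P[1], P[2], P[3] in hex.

CTR decryption: S_i = E(K, T_i) where T_i is the counter for block i; P_i = C_i ⊕ S_i.
P[1]: T = A9, S = E(K, T) = D7; 31 ⊕ D7 = E6.
P[2]: T = AA, S = E(K, T) = D4; F3 ⊕ D4 = 27.
P[3]: T = AB, S = E(K, T) = D5; 09 ⊕ D5 = DC.

P[1] = E6, P[2] = 27, P[3] = DC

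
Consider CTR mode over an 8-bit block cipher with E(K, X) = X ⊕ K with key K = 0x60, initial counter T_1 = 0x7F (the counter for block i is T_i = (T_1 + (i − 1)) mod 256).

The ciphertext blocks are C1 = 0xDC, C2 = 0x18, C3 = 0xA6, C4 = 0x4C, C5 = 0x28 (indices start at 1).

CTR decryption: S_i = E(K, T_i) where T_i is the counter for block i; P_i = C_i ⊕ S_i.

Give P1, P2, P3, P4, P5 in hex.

P1: T = 0x7F, S = E(K, T) = 0x1F; 0xDC ⊕ 0x1F = 0xC3.
P2: T = 0x80, S = E(K, T) = 0xE0; 0x18 ⊕ 0xE0 = 0xF8.
P3: T = 0x81, S = E(K, T) = 0xE1; 0xA6 ⊕ 0xE1 = 0x47.
P4: T = 0x82, S = E(K, T) = 0xE2; 0x4C ⊕ 0xE2 = 0xAE.
P5: T = 0x83, S = E(K, T) = 0xE3; 0x28 ⊕ 0xE3 = 0xCB.

P1 = 0xC3, P2 = 0xF8, P3 = 0x47, P4 = 0xAE, P5 = 0xCB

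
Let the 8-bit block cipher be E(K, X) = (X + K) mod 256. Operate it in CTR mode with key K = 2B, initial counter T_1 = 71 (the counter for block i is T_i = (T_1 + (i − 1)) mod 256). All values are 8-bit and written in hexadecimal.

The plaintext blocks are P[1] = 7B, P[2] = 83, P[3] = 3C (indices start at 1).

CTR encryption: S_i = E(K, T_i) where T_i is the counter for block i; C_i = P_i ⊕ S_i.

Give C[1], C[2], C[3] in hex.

C[1]: T = 71, S = E(K, T) = 9C; 7B ⊕ 9C = E7.
C[2]: T = 72, S = E(K, T) = 9D; 83 ⊕ 9D = 1E.
C[3]: T = 73, S = E(K, T) = 9E; 3C ⊕ 9E = A2.

C[1] = E7, C[2] = 1E, C[3] = A2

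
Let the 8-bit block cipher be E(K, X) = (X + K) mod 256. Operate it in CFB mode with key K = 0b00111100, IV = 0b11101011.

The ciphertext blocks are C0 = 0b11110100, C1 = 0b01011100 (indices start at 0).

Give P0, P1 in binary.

P0 = 0b11010011, P1 = 0b01101100

CFB decryption: P_i = C_i ⊕ E(K, C_{i−1}), with C_{−1} = IV.
P0: E(K, 0b11101011) = 0b00100111; 0b11110100 ⊕ 0b00100111 = 0b11010011.
P1: E(K, 0b11110100) = 0b00110000; 0b01011100 ⊕ 0b00110000 = 0b01101100.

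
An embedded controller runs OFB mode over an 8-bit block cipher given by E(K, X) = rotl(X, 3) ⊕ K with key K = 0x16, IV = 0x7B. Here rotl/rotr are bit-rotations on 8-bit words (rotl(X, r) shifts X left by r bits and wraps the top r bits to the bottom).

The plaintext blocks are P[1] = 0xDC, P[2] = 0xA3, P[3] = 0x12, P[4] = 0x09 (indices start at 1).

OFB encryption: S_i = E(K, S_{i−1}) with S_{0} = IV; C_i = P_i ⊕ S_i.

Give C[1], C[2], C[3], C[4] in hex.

C[1]: S = E(K, 0x7B) = 0xCD; 0xDC ⊕ 0xCD = 0x11.
C[2]: S = E(K, 0xCD) = 0x78; 0xA3 ⊕ 0x78 = 0xDB.
C[3]: S = E(K, 0x78) = 0xD5; 0x12 ⊕ 0xD5 = 0xC7.
C[4]: S = E(K, 0xD5) = 0xB8; 0x09 ⊕ 0xB8 = 0xB1.

C[1] = 0x11, C[2] = 0xDB, C[3] = 0xC7, C[4] = 0xB1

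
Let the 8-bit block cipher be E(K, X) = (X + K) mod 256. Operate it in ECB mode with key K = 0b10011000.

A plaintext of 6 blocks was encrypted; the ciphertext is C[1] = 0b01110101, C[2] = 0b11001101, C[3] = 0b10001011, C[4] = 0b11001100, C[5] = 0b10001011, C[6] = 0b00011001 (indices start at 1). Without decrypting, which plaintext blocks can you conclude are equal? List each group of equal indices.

P[3] = P[5]

ECB encrypts each block independently with the same key, so equal ciphertext blocks imply equal plaintext blocks.
C[3] = C[5] = 0b10001011, so P[3] = P[5].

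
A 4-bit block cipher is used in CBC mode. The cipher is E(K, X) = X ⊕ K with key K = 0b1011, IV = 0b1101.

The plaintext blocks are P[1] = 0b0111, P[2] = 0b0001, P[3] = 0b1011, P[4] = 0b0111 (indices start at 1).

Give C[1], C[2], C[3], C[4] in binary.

CBC encryption: C_i = E(K, P_i ⊕ C_{i−1}), with C_{0} = IV.
C[1]: P[1] ⊕ 0b1101 = 0b1010; E(K, 0b1010) = 0b0001.
C[2]: P[2] ⊕ 0b0001 = 0b0000; E(K, 0b0000) = 0b1011.
C[3]: P[3] ⊕ 0b1011 = 0b0000; E(K, 0b0000) = 0b1011.
C[4]: P[4] ⊕ 0b1011 = 0b1100; E(K, 0b1100) = 0b0111.

C[1] = 0b0001, C[2] = 0b1011, C[3] = 0b1011, C[4] = 0b0111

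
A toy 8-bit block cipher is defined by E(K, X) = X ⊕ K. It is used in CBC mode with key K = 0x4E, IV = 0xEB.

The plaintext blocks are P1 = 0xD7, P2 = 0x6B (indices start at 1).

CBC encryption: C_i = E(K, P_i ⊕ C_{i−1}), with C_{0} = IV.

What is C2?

C2 = 0x57

C1: P1 ⊕ 0xEB = 0x3C; E(K, 0x3C) = 0x72.
C2: P2 ⊕ 0x72 = 0x19; E(K, 0x19) = 0x57.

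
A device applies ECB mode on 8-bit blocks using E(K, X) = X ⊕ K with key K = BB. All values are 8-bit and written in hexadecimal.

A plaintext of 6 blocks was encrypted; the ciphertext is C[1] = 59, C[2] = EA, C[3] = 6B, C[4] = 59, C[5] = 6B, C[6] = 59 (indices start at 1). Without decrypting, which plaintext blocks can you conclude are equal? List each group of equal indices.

ECB encrypts each block independently with the same key, so equal ciphertext blocks imply equal plaintext blocks.
C[1] = C[4] = C[6] = 59, so P[1] = P[4] = P[6].
C[3] = C[5] = 6B, so P[3] = P[5].

P[1] = P[4] = P[6]; P[3] = P[5]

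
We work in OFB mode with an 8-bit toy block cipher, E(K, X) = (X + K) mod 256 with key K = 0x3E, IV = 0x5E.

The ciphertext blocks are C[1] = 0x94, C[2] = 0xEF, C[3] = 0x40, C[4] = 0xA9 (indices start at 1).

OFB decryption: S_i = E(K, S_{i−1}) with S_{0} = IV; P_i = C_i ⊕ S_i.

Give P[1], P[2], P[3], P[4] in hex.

P[1] = 0x08, P[2] = 0x35, P[3] = 0x58, P[4] = 0xFF

P[1]: S = E(K, 0x5E) = 0x9C; 0x94 ⊕ 0x9C = 0x08.
P[2]: S = E(K, 0x9C) = 0xDA; 0xEF ⊕ 0xDA = 0x35.
P[3]: S = E(K, 0xDA) = 0x18; 0x40 ⊕ 0x18 = 0x58.
P[4]: S = E(K, 0x18) = 0x56; 0xA9 ⊕ 0x56 = 0xFF.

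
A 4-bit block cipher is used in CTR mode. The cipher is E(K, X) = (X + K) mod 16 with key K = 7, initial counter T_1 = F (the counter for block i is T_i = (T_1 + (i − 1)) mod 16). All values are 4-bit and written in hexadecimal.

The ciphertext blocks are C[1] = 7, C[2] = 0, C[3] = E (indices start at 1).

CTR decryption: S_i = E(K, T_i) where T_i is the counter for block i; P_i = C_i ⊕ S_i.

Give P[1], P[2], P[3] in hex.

P[1] = 1, P[2] = 7, P[3] = 6

P[1]: T = F, S = E(K, T) = 6; 7 ⊕ 6 = 1.
P[2]: T = 0, S = E(K, T) = 7; 0 ⊕ 7 = 7.
P[3]: T = 1, S = E(K, T) = 8; E ⊕ 8 = 6.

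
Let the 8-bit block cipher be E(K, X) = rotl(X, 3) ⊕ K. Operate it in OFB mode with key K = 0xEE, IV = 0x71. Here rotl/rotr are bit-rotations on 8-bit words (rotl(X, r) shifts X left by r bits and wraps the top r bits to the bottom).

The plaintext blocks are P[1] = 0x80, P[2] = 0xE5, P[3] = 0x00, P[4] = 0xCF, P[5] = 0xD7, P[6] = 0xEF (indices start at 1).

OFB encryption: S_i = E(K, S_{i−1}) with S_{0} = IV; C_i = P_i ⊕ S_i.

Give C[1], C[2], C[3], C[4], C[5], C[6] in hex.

C[1]: S = E(K, 0x71) = 0x65; 0x80 ⊕ 0x65 = 0xE5.
C[2]: S = E(K, 0x65) = 0xC5; 0xE5 ⊕ 0xC5 = 0x20.
C[3]: S = E(K, 0xC5) = 0xC0; 0x00 ⊕ 0xC0 = 0xC0.
C[4]: S = E(K, 0xC0) = 0xE8; 0xCF ⊕ 0xE8 = 0x27.
C[5]: S = E(K, 0xE8) = 0xA9; 0xD7 ⊕ 0xA9 = 0x7E.
C[6]: S = E(K, 0xA9) = 0xA3; 0xEF ⊕ 0xA3 = 0x4C.

C[1] = 0xE5, C[2] = 0x20, C[3] = 0xC0, C[4] = 0x27, C[5] = 0x7E, C[6] = 0x4C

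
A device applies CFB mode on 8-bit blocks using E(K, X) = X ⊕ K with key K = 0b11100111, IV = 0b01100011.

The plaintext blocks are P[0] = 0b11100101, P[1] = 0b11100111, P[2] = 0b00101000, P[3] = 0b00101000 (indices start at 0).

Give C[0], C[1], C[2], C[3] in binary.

C[0] = 0b01100001, C[1] = 0b01100001, C[2] = 0b10101110, C[3] = 0b01100001

CFB encryption: C_i = P_i ⊕ E(K, C_{i−1}), with C_{−1} = IV.
C[0]: E(K, 0b01100011) = 0b10000100; 0b11100101 ⊕ 0b10000100 = 0b01100001.
C[1]: E(K, 0b01100001) = 0b10000110; 0b11100111 ⊕ 0b10000110 = 0b01100001.
C[2]: E(K, 0b01100001) = 0b10000110; 0b00101000 ⊕ 0b10000110 = 0b10101110.
C[3]: E(K, 0b10101110) = 0b01001001; 0b00101000 ⊕ 0b01001001 = 0b01100001.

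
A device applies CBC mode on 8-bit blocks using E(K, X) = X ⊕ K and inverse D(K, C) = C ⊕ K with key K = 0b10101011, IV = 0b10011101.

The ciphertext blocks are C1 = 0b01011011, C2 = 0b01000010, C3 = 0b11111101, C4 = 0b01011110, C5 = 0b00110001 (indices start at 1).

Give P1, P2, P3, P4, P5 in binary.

P1 = 0b01101101, P2 = 0b10110010, P3 = 0b00010100, P4 = 0b00001000, P5 = 0b11000100

CBC decryption: P_i = D(K, C_i) ⊕ C_{i−1}, with C_{0} = IV.
P1: D(K, 0b01011011) = 0b11110000; 0b11110000 ⊕ 0b10011101 = 0b01101101.
P2: D(K, 0b01000010) = 0b11101001; 0b11101001 ⊕ 0b01011011 = 0b10110010.
P3: D(K, 0b11111101) = 0b01010110; 0b01010110 ⊕ 0b01000010 = 0b00010100.
P4: D(K, 0b01011110) = 0b11110101; 0b11110101 ⊕ 0b11111101 = 0b00001000.
P5: D(K, 0b00110001) = 0b10011010; 0b10011010 ⊕ 0b01011110 = 0b11000100.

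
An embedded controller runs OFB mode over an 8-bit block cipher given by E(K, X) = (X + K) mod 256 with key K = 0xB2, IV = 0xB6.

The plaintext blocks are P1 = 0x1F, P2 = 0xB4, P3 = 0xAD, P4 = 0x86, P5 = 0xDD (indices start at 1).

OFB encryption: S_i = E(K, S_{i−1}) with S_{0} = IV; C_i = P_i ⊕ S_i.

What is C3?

C3 = 0x61

C1: S = E(K, 0xB6) = 0x68; 0x1F ⊕ 0x68 = 0x77.
C2: S = E(K, 0x68) = 0x1A; 0xB4 ⊕ 0x1A = 0xAE.
C3: S = E(K, 0x1A) = 0xCC; 0xAD ⊕ 0xCC = 0x61.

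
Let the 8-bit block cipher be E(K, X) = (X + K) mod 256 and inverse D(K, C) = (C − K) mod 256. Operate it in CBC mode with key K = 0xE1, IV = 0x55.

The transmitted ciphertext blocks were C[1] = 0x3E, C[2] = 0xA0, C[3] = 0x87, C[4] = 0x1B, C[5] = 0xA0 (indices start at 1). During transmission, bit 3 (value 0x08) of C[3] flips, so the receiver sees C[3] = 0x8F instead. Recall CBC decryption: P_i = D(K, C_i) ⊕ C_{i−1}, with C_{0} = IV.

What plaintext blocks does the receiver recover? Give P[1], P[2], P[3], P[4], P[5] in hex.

P[1] = 0x08, P[2] = 0x81, P[3] = 0x0E, P[4] = 0xB5, P[5] = 0xA4

Only C[3] changed, to 0x8F. In CBC, a change in C_i garbles P_i and flips the same bit in P_{i+1}. Decrypting the received ciphertext:
P[1]: D(K, 0x3E) = 0x5D; 0x5D ⊕ 0x55 = 0x08.
P[2]: D(K, 0xA0) = 0xBF; 0xBF ⊕ 0x3E = 0x81.
P[3]: D(K, 0x8F) = 0xAE; 0xAE ⊕ 0xA0 = 0x0E.
P[4]: D(K, 0x1B) = 0x3A; 0x3A ⊕ 0x8F = 0xB5.
P[5]: D(K, 0xA0) = 0xBF; 0xBF ⊕ 0x1B = 0xA4.
Blocks that differ from the original plaintext: P[3], P[4].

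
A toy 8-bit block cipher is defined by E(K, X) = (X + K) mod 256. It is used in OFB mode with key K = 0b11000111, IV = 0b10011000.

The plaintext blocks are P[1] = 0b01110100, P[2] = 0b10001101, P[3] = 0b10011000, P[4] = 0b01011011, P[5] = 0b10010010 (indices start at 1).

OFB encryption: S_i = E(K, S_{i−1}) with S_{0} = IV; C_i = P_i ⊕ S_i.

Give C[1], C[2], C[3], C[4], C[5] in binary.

C[1] = 0b00101011, C[2] = 0b10101011, C[3] = 0b01110101, C[4] = 0b11101111, C[5] = 0b11101001

C[1]: S = E(K, 0b10011000) = 0b01011111; 0b01110100 ⊕ 0b01011111 = 0b00101011.
C[2]: S = E(K, 0b01011111) = 0b00100110; 0b10001101 ⊕ 0b00100110 = 0b10101011.
C[3]: S = E(K, 0b00100110) = 0b11101101; 0b10011000 ⊕ 0b11101101 = 0b01110101.
C[4]: S = E(K, 0b11101101) = 0b10110100; 0b01011011 ⊕ 0b10110100 = 0b11101111.
C[5]: S = E(K, 0b10110100) = 0b01111011; 0b10010010 ⊕ 0b01111011 = 0b11101001.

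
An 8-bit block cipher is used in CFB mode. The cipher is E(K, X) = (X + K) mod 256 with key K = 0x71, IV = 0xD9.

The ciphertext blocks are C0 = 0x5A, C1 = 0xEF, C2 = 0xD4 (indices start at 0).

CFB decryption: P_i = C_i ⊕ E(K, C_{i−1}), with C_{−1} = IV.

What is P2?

P2 = 0xB4

P2: E(K, 0xEF) = 0x60; 0xD4 ⊕ 0x60 = 0xB4.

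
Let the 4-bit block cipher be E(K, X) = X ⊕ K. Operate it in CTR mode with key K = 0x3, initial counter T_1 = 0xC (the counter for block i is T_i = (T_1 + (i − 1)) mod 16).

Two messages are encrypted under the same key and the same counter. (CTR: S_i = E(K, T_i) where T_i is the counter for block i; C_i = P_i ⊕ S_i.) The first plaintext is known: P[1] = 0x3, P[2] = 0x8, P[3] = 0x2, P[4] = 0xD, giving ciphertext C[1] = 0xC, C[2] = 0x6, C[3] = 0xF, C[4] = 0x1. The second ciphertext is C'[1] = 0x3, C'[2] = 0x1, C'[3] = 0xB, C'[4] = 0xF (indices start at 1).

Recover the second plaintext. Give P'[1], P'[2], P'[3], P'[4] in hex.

P'[1] = 0xC, P'[2] = 0xF, P'[3] = 0x6, P'[4] = 0x3

In CTR with a reused counter, both messages share the same keystream S_i, so C_i ⊕ C'_i = P_i ⊕ P'_i and thus P'_i = P_i ⊕ C_i ⊕ C'_i.
P'[1]: 0x3 ⊕ 0xC ⊕ 0x3 = 0xC.
P'[2]: 0x8 ⊕ 0x6 ⊕ 0x1 = 0xF.
P'[3]: 0x2 ⊕ 0xF ⊕ 0xB = 0x6.
P'[4]: 0xD ⊕ 0x1 ⊕ 0xF = 0x3.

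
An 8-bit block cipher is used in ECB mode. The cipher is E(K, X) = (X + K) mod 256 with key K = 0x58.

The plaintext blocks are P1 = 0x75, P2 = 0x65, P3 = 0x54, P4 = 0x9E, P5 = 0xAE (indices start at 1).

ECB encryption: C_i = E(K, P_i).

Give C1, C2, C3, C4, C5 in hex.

C1 = 0xCD, C2 = 0xBD, C3 = 0xAC, C4 = 0xF6, C5 = 0x06

C1: E(K, 0x75) = 0xCD.
C2: E(K, 0x65) = 0xBD.
C3: E(K, 0x54) = 0xAC.
C4: E(K, 0x9E) = 0xF6.
C5: E(K, 0xAE) = 0x06.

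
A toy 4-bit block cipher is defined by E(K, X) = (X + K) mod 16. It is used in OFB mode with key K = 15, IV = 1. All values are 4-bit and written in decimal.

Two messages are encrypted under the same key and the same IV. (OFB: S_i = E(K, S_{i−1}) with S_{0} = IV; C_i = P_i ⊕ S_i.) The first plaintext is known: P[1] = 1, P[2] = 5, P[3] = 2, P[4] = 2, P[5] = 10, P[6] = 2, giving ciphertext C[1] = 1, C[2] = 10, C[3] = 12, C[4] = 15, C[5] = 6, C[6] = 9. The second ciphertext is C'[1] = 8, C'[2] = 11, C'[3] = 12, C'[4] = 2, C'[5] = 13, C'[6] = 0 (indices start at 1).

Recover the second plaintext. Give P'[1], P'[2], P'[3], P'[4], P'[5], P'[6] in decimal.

P'[1] = 8, P'[2] = 4, P'[3] = 2, P'[4] = 15, P'[5] = 1, P'[6] = 11

In OFB with a reused IV, both messages share the same keystream S_i, so C_i ⊕ C'_i = P_i ⊕ P'_i and thus P'_i = P_i ⊕ C_i ⊕ C'_i.
P'[1]: 1 ⊕ 1 ⊕ 8 = 8.
P'[2]: 5 ⊕ 10 ⊕ 11 = 4.
P'[3]: 2 ⊕ 12 ⊕ 12 = 2.
P'[4]: 2 ⊕ 15 ⊕ 2 = 15.
P'[5]: 10 ⊕ 6 ⊕ 13 = 1.
P'[6]: 2 ⊕ 9 ⊕ 0 = 11.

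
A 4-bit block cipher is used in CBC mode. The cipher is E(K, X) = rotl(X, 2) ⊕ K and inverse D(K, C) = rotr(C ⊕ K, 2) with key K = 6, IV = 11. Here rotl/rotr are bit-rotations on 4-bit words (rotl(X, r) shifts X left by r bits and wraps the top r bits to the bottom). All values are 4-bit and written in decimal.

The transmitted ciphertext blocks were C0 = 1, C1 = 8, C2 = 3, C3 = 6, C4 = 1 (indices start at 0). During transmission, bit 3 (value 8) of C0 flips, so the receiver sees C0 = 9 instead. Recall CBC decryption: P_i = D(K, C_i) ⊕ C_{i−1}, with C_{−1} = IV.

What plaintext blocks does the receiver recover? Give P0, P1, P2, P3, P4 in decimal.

P0 = 4, P1 = 2, P2 = 13, P3 = 3, P4 = 11

Only C0 changed, to 9. In CBC, a change in C_i garbles P_i and flips the same bit in P_{i+1}. Decrypting the received ciphertext:
P0: D(K, 9) = 15; 15 ⊕ 11 = 4.
P1: D(K, 8) = 11; 11 ⊕ 9 = 2.
P2: D(K, 3) = 5; 5 ⊕ 8 = 13.
P3: D(K, 6) = 0; 0 ⊕ 3 = 3.
P4: D(K, 1) = 13; 13 ⊕ 6 = 11.
Blocks that differ from the original plaintext: P0, P1.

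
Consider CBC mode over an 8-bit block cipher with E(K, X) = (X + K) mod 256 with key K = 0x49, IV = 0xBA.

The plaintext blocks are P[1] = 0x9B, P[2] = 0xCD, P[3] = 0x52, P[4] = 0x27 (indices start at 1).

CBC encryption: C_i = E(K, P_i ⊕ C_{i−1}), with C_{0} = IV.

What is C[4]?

C[1]: P[1] ⊕ 0xBA = 0x21; E(K, 0x21) = 0x6A.
C[2]: P[2] ⊕ 0x6A = 0xA7; E(K, 0xA7) = 0xF0.
C[3]: P[3] ⊕ 0xF0 = 0xA2; E(K, 0xA2) = 0xEB.
C[4]: P[4] ⊕ 0xEB = 0xCC; E(K, 0xCC) = 0x15.

C[4] = 0x15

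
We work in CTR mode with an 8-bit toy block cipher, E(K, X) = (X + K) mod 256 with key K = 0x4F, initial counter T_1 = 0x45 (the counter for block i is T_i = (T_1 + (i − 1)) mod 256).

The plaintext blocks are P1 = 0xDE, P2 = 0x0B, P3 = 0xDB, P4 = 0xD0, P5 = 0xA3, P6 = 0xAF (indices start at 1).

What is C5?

C5 = 0x3B

CTR encryption: S_i = E(K, T_i) where T_i is the counter for block i; C_i = P_i ⊕ S_i.
C1: T = 0x45, S = E(K, T) = 0x94; 0xDE ⊕ 0x94 = 0x4A.
C2: T = 0x46, S = E(K, T) = 0x95; 0x0B ⊕ 0x95 = 0x9E.
C3: T = 0x47, S = E(K, T) = 0x96; 0xDB ⊕ 0x96 = 0x4D.
C4: T = 0x48, S = E(K, T) = 0x97; 0xD0 ⊕ 0x97 = 0x47.
C5: T = 0x49, S = E(K, T) = 0x98; 0xA3 ⊕ 0x98 = 0x3B.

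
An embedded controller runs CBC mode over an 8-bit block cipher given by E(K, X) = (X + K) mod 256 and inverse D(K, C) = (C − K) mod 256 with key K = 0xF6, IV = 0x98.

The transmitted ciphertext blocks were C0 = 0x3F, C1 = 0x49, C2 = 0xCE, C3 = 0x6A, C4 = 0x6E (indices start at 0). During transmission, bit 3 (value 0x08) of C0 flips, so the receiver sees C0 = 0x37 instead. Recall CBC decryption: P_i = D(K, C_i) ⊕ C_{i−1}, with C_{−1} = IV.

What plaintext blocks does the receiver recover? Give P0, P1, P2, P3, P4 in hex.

P0 = 0xD9, P1 = 0x64, P2 = 0x91, P3 = 0xBA, P4 = 0x12

Only C0 changed, to 0x37. In CBC, a change in C_i garbles P_i and flips the same bit in P_{i+1}. Decrypting the received ciphertext:
P0: D(K, 0x37) = 0x41; 0x41 ⊕ 0x98 = 0xD9.
P1: D(K, 0x49) = 0x53; 0x53 ⊕ 0x37 = 0x64.
P2: D(K, 0xCE) = 0xD8; 0xD8 ⊕ 0x49 = 0x91.
P3: D(K, 0x6A) = 0x74; 0x74 ⊕ 0xCE = 0xBA.
P4: D(K, 0x6E) = 0x78; 0x78 ⊕ 0x6A = 0x12.
Blocks that differ from the original plaintext: P0, P1.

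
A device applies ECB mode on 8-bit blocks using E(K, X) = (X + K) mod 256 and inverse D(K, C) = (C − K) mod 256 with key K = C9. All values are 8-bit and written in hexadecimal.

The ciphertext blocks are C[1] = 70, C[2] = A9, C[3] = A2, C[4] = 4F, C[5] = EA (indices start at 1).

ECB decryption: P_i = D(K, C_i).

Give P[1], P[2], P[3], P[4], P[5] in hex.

P[1]: D(K, 70) = A7.
P[2]: D(K, A9) = E0.
P[3]: D(K, A2) = D9.
P[4]: D(K, 4F) = 86.
P[5]: D(K, EA) = 21.

P[1] = A7, P[2] = E0, P[3] = D9, P[4] = 86, P[5] = 21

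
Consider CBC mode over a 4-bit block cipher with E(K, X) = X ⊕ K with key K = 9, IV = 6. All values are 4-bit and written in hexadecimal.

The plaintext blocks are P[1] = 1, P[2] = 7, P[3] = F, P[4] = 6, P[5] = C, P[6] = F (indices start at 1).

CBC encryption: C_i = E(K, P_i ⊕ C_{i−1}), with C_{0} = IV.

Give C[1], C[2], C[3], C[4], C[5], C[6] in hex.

C[1] = E, C[2] = 0, C[3] = 6, C[4] = 9, C[5] = C, C[6] = A

C[1]: P[1] ⊕ 6 = 7; E(K, 7) = E.
C[2]: P[2] ⊕ E = 9; E(K, 9) = 0.
C[3]: P[3] ⊕ 0 = F; E(K, F) = 6.
C[4]: P[4] ⊕ 6 = 0; E(K, 0) = 9.
C[5]: P[5] ⊕ 9 = 5; E(K, 5) = C.
C[6]: P[6] ⊕ C = 3; E(K, 3) = A.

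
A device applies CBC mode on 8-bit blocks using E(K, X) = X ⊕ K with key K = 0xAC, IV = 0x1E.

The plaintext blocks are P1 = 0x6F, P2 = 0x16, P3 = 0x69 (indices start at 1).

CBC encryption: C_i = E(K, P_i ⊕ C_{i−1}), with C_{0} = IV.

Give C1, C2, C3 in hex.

C1: P1 ⊕ 0x1E = 0x71; E(K, 0x71) = 0xDD.
C2: P2 ⊕ 0xDD = 0xCB; E(K, 0xCB) = 0x67.
C3: P3 ⊕ 0x67 = 0x0E; E(K, 0x0E) = 0xA2.

C1 = 0xDD, C2 = 0x67, C3 = 0xA2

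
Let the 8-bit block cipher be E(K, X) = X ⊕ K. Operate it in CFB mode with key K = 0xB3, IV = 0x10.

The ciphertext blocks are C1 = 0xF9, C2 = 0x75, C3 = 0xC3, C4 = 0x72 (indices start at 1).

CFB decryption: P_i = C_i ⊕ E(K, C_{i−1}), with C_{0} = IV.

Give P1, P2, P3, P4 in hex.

P1: E(K, 0x10) = 0xA3; 0xF9 ⊕ 0xA3 = 0x5A.
P2: E(K, 0xF9) = 0x4A; 0x75 ⊕ 0x4A = 0x3F.
P3: E(K, 0x75) = 0xC6; 0xC3 ⊕ 0xC6 = 0x05.
P4: E(K, 0xC3) = 0x70; 0x72 ⊕ 0x70 = 0x02.

P1 = 0x5A, P2 = 0x3F, P3 = 0x05, P4 = 0x02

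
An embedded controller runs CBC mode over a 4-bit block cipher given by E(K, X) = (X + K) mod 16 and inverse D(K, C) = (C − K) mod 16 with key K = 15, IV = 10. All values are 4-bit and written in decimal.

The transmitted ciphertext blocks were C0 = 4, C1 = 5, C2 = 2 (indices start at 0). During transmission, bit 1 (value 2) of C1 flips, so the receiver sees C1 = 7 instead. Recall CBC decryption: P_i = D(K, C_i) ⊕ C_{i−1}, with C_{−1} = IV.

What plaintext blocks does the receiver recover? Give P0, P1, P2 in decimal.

Only C1 changed, to 7. In CBC, a change in C_i garbles P_i and flips the same bit in P_{i+1}. Decrypting the received ciphertext:
P0: D(K, 4) = 5; 5 ⊕ 10 = 15.
P1: D(K, 7) = 8; 8 ⊕ 4 = 12.
P2: D(K, 2) = 3; 3 ⊕ 7 = 4.
Blocks that differ from the original plaintext: P1, P2.

P0 = 15, P1 = 12, P2 = 4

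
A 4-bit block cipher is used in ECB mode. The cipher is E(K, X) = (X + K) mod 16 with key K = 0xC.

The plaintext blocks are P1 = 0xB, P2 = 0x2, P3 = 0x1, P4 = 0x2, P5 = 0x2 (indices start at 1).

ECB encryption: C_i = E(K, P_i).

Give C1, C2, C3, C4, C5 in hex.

C1 = 0x7, C2 = 0xE, C3 = 0xD, C4 = 0xE, C5 = 0xE

C1: E(K, 0xB) = 0x7.
C2: E(K, 0x2) = 0xE.
C3: E(K, 0x1) = 0xD.
C4: E(K, 0x2) = 0xE.
C5: E(K, 0x2) = 0xE.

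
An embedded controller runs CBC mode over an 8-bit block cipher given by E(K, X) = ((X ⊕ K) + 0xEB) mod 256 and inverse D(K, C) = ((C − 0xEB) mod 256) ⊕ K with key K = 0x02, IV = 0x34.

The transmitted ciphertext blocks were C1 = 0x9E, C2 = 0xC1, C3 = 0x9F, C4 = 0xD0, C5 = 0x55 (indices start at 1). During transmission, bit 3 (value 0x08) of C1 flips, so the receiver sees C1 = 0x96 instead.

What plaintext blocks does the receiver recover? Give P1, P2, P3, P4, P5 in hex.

P1 = 0x9D, P2 = 0x42, P3 = 0x77, P4 = 0x78, P5 = 0xB8

CBC decryption: P_i = D(K, C_i) ⊕ C_{i−1}, with C_{0} = IV.
Only C1 changed, to 0x96. In CBC, a change in C_i garbles P_i and flips the same bit in P_{i+1}. Decrypting the received ciphertext:
P1: D(K, 0x96) = 0xA9; 0xA9 ⊕ 0x34 = 0x9D.
P2: D(K, 0xC1) = 0xD4; 0xD4 ⊕ 0x96 = 0x42.
P3: D(K, 0x9F) = 0xB6; 0xB6 ⊕ 0xC1 = 0x77.
P4: D(K, 0xD0) = 0xE7; 0xE7 ⊕ 0x9F = 0x78.
P5: D(K, 0x55) = 0x68; 0x68 ⊕ 0xD0 = 0xB8.
Blocks that differ from the original plaintext: P1, P2.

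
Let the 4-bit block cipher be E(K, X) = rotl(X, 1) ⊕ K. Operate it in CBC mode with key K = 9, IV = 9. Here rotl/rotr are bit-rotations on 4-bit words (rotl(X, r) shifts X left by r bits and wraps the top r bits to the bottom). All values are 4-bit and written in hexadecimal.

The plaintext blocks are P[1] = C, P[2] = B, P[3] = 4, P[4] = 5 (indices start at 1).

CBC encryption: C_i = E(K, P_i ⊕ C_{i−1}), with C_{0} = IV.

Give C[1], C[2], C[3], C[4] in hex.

C[1] = 3, C[2] = 8, C[3] = 0, C[4] = 3

C[1]: P[1] ⊕ 9 = 5; E(K, 5) = 3.
C[2]: P[2] ⊕ 3 = 8; E(K, 8) = 8.
C[3]: P[3] ⊕ 8 = C; E(K, C) = 0.
C[4]: P[4] ⊕ 0 = 5; E(K, 5) = 3.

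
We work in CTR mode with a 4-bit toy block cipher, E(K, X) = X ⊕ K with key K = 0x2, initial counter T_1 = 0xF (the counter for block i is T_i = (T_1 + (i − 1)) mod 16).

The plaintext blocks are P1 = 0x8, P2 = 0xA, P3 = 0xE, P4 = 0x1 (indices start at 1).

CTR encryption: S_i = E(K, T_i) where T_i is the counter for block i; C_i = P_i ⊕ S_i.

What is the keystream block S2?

0x2

C1: T = 0xF, S = E(K, T) = 0xD; 0x8 ⊕ 0xD = 0x5.
C2: T = 0x0, S = E(K, T) = 0x2; 0xA ⊕ 0x2 = 0x8.
So S2 = 0x2.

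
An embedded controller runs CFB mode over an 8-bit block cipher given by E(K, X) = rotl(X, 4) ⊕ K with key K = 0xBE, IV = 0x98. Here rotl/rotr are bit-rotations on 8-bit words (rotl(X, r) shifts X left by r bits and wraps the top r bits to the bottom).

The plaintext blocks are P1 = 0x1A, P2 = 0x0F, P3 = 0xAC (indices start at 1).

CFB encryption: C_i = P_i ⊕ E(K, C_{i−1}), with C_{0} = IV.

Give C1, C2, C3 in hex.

C1 = 0x2D, C2 = 0x63, C3 = 0x24

C1: E(K, 0x98) = 0x37; 0x1A ⊕ 0x37 = 0x2D.
C2: E(K, 0x2D) = 0x6C; 0x0F ⊕ 0x6C = 0x63.
C3: E(K, 0x63) = 0x88; 0xAC ⊕ 0x88 = 0x24.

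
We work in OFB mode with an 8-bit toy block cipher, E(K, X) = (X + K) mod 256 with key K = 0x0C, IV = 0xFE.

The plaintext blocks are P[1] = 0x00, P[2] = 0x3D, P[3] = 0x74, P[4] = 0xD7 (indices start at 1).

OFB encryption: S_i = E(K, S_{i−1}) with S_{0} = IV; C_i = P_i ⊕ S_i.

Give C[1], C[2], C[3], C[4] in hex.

C[1] = 0x0A, C[2] = 0x2B, C[3] = 0x56, C[4] = 0xF9

C[1]: S = E(K, 0xFE) = 0x0A; 0x00 ⊕ 0x0A = 0x0A.
C[2]: S = E(K, 0x0A) = 0x16; 0x3D ⊕ 0x16 = 0x2B.
C[3]: S = E(K, 0x16) = 0x22; 0x74 ⊕ 0x22 = 0x56.
C[4]: S = E(K, 0x22) = 0x2E; 0xD7 ⊕ 0x2E = 0xF9.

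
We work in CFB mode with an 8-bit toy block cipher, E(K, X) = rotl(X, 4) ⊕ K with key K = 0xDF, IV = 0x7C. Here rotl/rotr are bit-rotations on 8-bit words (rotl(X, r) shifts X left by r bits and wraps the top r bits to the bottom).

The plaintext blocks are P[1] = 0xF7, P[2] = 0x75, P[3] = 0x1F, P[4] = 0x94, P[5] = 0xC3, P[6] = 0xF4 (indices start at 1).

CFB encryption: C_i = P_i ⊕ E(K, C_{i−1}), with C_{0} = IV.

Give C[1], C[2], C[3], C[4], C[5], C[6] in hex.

C[1] = 0xEF, C[2] = 0x54, C[3] = 0x85, C[4] = 0x13, C[5] = 0x2D, C[6] = 0xF9

C[1]: E(K, 0x7C) = 0x18; 0xF7 ⊕ 0x18 = 0xEF.
C[2]: E(K, 0xEF) = 0x21; 0x75 ⊕ 0x21 = 0x54.
C[3]: E(K, 0x54) = 0x9A; 0x1F ⊕ 0x9A = 0x85.
C[4]: E(K, 0x85) = 0x87; 0x94 ⊕ 0x87 = 0x13.
C[5]: E(K, 0x13) = 0xEE; 0xC3 ⊕ 0xEE = 0x2D.
C[6]: E(K, 0x2D) = 0x0D; 0xF4 ⊕ 0x0D = 0xF9.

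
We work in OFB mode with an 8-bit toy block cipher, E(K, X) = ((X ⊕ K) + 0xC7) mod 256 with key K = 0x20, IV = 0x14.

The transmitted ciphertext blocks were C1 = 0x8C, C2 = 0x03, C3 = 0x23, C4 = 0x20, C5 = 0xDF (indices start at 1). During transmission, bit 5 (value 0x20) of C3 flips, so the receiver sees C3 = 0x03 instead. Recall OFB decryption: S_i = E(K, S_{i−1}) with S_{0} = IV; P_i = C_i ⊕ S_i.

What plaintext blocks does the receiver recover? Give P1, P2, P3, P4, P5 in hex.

Only C3 changed, to 0x03. In OFB, a change in C_i flips the same bit in P_i only; the keystream is unaffected. Decrypting the received ciphertext:
P1: S = E(K, 0x14) = 0xFB; 0x8C ⊕ 0xFB = 0x77.
P2: S = E(K, 0xFB) = 0xA2; 0x03 ⊕ 0xA2 = 0xA1.
P3: S = E(K, 0xA2) = 0x49; 0x03 ⊕ 0x49 = 0x4A.
P4: S = E(K, 0x49) = 0x30; 0x20 ⊕ 0x30 = 0x10.
P5: S = E(K, 0x30) = 0xD7; 0xDF ⊕ 0xD7 = 0x08.
Blocks that differ from the original plaintext: P3.

P1 = 0x77, P2 = 0xA1, P3 = 0x4A, P4 = 0x10, P5 = 0x08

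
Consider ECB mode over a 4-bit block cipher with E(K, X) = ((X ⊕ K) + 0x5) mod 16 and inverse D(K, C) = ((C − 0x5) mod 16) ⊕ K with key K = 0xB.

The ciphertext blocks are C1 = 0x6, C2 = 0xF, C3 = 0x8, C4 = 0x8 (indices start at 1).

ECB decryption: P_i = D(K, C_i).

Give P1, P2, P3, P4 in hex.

P1: D(K, 0x6) = 0xA.
P2: D(K, 0xF) = 0x1.
P3: D(K, 0x8) = 0x8.
P4: D(K, 0x8) = 0x8.

P1 = 0xA, P2 = 0x1, P3 = 0x8, P4 = 0x8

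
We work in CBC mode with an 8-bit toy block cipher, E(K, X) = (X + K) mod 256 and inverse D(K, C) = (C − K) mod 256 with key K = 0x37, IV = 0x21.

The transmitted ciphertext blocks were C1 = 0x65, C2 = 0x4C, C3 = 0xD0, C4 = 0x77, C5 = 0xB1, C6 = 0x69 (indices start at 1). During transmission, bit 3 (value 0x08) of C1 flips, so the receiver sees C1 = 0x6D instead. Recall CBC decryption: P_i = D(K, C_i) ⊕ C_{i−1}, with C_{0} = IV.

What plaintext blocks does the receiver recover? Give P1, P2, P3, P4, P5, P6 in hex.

Only C1 changed, to 0x6D. In CBC, a change in C_i garbles P_i and flips the same bit in P_{i+1}. Decrypting the received ciphertext:
P1: D(K, 0x6D) = 0x36; 0x36 ⊕ 0x21 = 0x17.
P2: D(K, 0x4C) = 0x15; 0x15 ⊕ 0x6D = 0x78.
P3: D(K, 0xD0) = 0x99; 0x99 ⊕ 0x4C = 0xD5.
P4: D(K, 0x77) = 0x40; 0x40 ⊕ 0xD0 = 0x90.
P5: D(K, 0xB1) = 0x7A; 0x7A ⊕ 0x77 = 0x0D.
P6: D(K, 0x69) = 0x32; 0x32 ⊕ 0xB1 = 0x83.
Blocks that differ from the original plaintext: P1, P2.

P1 = 0x17, P2 = 0x78, P3 = 0xD5, P4 = 0x90, P5 = 0x0D, P6 = 0x83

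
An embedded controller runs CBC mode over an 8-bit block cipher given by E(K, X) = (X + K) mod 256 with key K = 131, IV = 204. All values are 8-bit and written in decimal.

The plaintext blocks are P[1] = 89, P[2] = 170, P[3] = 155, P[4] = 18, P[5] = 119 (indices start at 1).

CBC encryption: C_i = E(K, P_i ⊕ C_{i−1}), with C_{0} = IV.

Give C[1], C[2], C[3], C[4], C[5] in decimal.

C[1] = 24, C[2] = 53, C[3] = 49, C[4] = 166, C[5] = 84

C[1]: P[1] ⊕ 204 = 149; E(K, 149) = 24.
C[2]: P[2] ⊕ 24 = 178; E(K, 178) = 53.
C[3]: P[3] ⊕ 53 = 174; E(K, 174) = 49.
C[4]: P[4] ⊕ 49 = 35; E(K, 35) = 166.
C[5]: P[5] ⊕ 166 = 209; E(K, 209) = 84.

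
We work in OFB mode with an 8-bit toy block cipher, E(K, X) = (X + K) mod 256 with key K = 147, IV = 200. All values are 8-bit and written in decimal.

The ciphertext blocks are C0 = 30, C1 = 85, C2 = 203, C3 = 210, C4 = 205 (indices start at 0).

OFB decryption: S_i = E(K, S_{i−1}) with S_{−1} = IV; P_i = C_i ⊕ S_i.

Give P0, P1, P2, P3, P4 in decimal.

P0 = 69, P1 = 187, P2 = 74, P3 = 198, P4 = 106

P0: S = E(K, 200) = 91; 30 ⊕ 91 = 69.
P1: S = E(K, 91) = 238; 85 ⊕ 238 = 187.
P2: S = E(K, 238) = 129; 203 ⊕ 129 = 74.
P3: S = E(K, 129) = 20; 210 ⊕ 20 = 198.
P4: S = E(K, 20) = 167; 205 ⊕ 167 = 106.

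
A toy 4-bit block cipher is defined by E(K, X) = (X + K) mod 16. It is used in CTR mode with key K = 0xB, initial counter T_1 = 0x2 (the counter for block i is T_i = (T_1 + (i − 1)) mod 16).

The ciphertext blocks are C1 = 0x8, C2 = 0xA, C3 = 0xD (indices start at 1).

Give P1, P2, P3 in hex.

CTR decryption: S_i = E(K, T_i) where T_i is the counter for block i; P_i = C_i ⊕ S_i.
P1: T = 0x2, S = E(K, T) = 0xD; 0x8 ⊕ 0xD = 0x5.
P2: T = 0x3, S = E(K, T) = 0xE; 0xA ⊕ 0xE = 0x4.
P3: T = 0x4, S = E(K, T) = 0xF; 0xD ⊕ 0xF = 0x2.

P1 = 0x5, P2 = 0x4, P3 = 0x2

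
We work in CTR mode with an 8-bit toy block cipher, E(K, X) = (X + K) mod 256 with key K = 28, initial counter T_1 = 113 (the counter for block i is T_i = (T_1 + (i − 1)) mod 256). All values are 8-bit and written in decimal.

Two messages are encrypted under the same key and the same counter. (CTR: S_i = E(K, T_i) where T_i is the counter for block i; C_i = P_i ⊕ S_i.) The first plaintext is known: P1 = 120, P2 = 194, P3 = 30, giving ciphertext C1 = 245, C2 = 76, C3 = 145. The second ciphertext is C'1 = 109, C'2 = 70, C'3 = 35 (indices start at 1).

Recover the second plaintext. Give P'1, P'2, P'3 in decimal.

P'1 = 224, P'2 = 200, P'3 = 172

In CTR with a reused counter, both messages share the same keystream S_i, so C_i ⊕ C'_i = P_i ⊕ P'_i and thus P'_i = P_i ⊕ C_i ⊕ C'_i.
P'1: 120 ⊕ 245 ⊕ 109 = 224.
P'2: 194 ⊕ 76 ⊕ 70 = 200.
P'3: 30 ⊕ 145 ⊕ 35 = 172.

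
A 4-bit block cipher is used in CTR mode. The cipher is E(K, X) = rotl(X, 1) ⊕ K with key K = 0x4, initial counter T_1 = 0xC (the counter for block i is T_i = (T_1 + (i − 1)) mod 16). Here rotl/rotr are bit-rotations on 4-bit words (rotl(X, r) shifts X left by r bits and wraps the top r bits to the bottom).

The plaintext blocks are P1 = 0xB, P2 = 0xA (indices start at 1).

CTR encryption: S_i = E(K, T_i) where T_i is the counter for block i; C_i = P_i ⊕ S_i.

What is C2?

C2 = 0x5

C1: T = 0xC, S = E(K, T) = 0xD; 0xB ⊕ 0xD = 0x6.
C2: T = 0xD, S = E(K, T) = 0xF; 0xA ⊕ 0xF = 0x5.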